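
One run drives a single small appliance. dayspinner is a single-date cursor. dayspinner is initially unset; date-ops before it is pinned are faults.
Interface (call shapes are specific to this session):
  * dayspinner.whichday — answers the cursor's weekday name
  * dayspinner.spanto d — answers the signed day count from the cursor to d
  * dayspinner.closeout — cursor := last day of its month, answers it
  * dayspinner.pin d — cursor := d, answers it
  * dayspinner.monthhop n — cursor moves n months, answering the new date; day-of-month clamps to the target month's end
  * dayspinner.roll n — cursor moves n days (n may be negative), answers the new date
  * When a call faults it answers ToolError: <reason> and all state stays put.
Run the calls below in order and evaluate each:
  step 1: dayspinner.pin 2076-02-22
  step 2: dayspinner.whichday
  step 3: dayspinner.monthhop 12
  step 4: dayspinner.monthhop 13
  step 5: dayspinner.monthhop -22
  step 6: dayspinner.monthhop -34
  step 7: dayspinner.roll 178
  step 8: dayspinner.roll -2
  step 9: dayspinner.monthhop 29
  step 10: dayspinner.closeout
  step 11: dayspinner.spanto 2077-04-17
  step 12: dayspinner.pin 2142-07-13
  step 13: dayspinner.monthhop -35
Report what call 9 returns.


-- 1. pin(d='2076-02-22') : 2076-02-22
-- 2. whichday() : Saturday
-- 3. monthhop(n='12') : 2077-02-22
-- 4. monthhop(n='13') : 2078-03-22
-- 5. monthhop(n='-22') : 2076-05-22
-- 6. monthhop(n='-34') : 2073-07-22
-- 7. roll(n='178') : 2074-01-16
-- 8. roll(n='-2') : 2074-01-14
-- 9. monthhop(n='29') : 2076-06-14
-- 10. closeout() : 2076-06-30
-- 11. spanto(d='2077-04-17') : 291
-- 12. pin(d='2142-07-13') : 2142-07-13
-- 13. monthhop(n='-35') : 2139-08-13

Answer: 2076-06-14


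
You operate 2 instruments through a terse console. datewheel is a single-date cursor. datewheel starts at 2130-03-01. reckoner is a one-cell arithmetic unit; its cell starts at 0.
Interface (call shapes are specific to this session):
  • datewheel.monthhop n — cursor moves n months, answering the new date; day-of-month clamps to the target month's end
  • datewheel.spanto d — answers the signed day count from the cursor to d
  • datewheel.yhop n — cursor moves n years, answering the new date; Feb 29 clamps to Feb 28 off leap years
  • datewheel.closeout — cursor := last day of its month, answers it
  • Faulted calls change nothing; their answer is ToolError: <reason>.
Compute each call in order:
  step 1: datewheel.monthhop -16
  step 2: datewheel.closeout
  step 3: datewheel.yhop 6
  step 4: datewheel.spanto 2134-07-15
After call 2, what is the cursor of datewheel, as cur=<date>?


;; 1. monthhop(-16) == 2128-11-01
;; 2. closeout() == 2128-11-30
;; 3. yhop(6) == 2134-11-30
;; 4. spanto(2134-07-15) == -138

Answer: cur=2128-11-30


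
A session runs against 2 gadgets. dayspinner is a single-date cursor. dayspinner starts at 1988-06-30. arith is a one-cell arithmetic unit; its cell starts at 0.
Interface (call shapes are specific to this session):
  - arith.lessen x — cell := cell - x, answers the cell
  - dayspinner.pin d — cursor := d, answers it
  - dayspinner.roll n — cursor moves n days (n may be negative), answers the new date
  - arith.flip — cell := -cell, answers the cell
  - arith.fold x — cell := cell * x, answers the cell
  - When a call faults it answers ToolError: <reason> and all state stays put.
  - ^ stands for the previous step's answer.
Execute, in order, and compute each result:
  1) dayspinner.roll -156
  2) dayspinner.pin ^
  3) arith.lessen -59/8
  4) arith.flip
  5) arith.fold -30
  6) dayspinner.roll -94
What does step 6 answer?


[in] roll n=-156
  1988-01-26
[in] pin d=^
  1988-01-26
[in] lessen x=-59/8
  59/8
[in] flip
  -59/8
[in] fold x=-30
  885/4
[in] roll n=-94
  1987-10-24

Answer: 1987-10-24


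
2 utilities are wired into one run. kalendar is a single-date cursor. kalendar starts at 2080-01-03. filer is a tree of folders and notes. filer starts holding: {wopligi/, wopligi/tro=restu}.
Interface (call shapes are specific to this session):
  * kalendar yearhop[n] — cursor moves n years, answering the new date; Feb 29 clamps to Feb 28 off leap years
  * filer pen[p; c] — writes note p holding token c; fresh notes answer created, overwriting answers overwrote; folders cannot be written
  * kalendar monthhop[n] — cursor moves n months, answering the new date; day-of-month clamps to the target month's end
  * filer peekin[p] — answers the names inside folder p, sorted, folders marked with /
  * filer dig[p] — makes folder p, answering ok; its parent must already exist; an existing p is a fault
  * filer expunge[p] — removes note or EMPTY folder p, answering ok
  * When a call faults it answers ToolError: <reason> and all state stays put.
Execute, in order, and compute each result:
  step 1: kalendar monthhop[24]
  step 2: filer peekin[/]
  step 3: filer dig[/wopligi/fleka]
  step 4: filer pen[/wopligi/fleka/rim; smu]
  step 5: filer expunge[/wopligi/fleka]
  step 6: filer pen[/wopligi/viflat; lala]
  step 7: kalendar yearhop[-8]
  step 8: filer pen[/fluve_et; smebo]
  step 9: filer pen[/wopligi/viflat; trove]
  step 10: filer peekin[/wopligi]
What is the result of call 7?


Answer: 2074-01-03

Derivation:
·→ kalendar monthhop(24)
·← 2082-01-03
·→ filer peekin(/)
·← [wopligi/]
·→ filer dig(/wopligi/fleka)
·← ok
·→ filer pen(/wopligi/fleka/rim, smu)
·← created
·→ filer expunge(/wopligi/fleka)
·← ToolError: not empty
·→ filer pen(/wopligi/viflat, lala)
·← created
·→ kalendar yearhop(-8)
·← 2074-01-03
·→ filer pen(/fluve_et, smebo)
·← created
·→ filer pen(/wopligi/viflat, trove)
·← overwrote
·→ filer peekin(/wopligi)
·← [fleka/, tro, viflat]


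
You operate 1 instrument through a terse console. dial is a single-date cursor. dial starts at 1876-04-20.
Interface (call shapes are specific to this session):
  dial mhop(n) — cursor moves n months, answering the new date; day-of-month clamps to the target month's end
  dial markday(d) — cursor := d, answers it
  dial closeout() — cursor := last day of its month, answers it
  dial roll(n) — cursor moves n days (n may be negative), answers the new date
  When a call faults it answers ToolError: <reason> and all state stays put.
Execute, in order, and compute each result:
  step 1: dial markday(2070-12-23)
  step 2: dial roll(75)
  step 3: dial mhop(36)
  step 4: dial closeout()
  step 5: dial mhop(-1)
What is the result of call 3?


Answer: 2074-03-08

Derivation:
// dial markday(2070-12-23) == 2070-12-23
// dial roll(75) == 2071-03-08
// dial mhop(36) == 2074-03-08
// dial closeout() == 2074-03-31
// dial mhop(-1) == 2074-02-28


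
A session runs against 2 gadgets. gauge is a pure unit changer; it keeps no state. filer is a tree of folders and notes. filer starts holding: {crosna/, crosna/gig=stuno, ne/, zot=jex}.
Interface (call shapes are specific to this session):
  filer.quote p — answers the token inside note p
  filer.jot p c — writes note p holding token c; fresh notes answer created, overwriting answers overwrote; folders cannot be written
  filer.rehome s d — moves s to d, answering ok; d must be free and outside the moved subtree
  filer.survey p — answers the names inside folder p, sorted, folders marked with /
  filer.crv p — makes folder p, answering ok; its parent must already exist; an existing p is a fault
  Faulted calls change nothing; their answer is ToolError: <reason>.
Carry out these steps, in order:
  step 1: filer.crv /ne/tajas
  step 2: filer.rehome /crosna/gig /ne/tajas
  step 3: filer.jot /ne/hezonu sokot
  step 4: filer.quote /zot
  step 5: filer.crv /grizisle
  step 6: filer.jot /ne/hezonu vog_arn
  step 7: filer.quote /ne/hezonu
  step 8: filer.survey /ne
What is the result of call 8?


Do: filer.crv[p=/ne/tajas]
See: ok
Do: filer.rehome[s=/crosna/gig; d=/ne/tajas]
See: ToolError: exists
Do: filer.jot[p=/ne/hezonu; c=sokot]
See: created
Do: filer.quote[p=/zot]
See: jex
Do: filer.crv[p=/grizisle]
See: ok
Do: filer.jot[p=/ne/hezonu; c=vog_arn]
See: overwrote
Do: filer.quote[p=/ne/hezonu]
See: vog_arn
Do: filer.survey[p=/ne]
See: [hezonu, tajas/]

Answer: [hezonu, tajas/]


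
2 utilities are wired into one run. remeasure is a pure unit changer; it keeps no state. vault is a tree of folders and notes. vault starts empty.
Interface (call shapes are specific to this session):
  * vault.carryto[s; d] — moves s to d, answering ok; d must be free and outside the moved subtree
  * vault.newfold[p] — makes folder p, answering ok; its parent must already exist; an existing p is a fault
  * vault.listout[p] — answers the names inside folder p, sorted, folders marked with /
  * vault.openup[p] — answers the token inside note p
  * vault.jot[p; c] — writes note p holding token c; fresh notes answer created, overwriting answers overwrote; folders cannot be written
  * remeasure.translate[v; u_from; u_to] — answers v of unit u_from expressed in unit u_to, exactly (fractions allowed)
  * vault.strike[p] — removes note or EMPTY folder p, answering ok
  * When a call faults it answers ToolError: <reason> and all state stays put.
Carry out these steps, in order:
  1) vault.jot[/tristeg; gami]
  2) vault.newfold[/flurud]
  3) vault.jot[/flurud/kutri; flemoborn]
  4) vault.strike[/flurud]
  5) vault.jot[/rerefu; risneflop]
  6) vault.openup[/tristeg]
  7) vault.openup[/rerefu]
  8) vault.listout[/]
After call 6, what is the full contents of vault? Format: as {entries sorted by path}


~$ vault.jot p='/tristeg' c='gami'
:: created
~$ vault.newfold p='/flurud'
:: ok
~$ vault.jot p='/flurud/kutri' c='flemoborn'
:: created
~$ vault.strike p='/flurud'
:: ToolError: not empty
~$ vault.jot p='/rerefu' c='risneflop'
:: created
~$ vault.openup p='/tristeg'
:: gami
~$ vault.openup p='/rerefu'
:: risneflop
~$ vault.listout p='/'
:: [flurud/, rerefu, tristeg]

Answer: {flurud/, flurud/kutri=flemoborn, rerefu=risneflop, tristeg=gami}


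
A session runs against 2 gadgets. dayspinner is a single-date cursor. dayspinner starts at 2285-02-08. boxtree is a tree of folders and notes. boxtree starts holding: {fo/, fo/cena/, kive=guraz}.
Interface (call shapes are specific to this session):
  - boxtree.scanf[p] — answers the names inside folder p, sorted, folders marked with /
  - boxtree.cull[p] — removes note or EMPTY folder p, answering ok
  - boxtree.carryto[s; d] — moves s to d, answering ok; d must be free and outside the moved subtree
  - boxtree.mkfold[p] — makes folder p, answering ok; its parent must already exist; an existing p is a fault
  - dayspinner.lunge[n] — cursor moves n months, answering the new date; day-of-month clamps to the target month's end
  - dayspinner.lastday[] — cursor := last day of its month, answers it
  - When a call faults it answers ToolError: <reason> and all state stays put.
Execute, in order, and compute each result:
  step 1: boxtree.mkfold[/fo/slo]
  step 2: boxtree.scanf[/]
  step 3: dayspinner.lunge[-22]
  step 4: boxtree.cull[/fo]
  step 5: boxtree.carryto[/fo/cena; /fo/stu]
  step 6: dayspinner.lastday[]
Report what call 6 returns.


→ boxtree.mkfold(/fo/slo)
← ok
→ boxtree.scanf(/)
← [fo/, kive]
→ dayspinner.lunge(-22)
← 2283-04-08
→ boxtree.cull(/fo)
← ToolError: not empty
→ boxtree.carryto(/fo/cena, /fo/stu)
← ok
→ dayspinner.lastday()
← 2283-04-30

Answer: 2283-04-30


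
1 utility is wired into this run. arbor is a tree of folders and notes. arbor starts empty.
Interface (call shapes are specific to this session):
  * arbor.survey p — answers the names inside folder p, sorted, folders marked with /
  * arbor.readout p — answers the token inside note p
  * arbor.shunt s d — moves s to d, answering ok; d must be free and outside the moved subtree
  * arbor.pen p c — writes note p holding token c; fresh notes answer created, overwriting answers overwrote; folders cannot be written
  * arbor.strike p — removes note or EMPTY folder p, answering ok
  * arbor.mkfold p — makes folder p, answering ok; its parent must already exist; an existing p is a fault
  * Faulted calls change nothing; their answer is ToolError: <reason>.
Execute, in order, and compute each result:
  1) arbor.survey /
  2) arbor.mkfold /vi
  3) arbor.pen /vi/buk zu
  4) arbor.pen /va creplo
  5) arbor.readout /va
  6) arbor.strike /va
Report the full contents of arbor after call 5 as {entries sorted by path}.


! survey(/) : []
! mkfold(/vi) : ok
! pen(/vi/buk, zu) : created
! pen(/va, creplo) : created
! readout(/va) : creplo
! strike(/va) : ok

Answer: {va=creplo, vi/, vi/buk=zu}


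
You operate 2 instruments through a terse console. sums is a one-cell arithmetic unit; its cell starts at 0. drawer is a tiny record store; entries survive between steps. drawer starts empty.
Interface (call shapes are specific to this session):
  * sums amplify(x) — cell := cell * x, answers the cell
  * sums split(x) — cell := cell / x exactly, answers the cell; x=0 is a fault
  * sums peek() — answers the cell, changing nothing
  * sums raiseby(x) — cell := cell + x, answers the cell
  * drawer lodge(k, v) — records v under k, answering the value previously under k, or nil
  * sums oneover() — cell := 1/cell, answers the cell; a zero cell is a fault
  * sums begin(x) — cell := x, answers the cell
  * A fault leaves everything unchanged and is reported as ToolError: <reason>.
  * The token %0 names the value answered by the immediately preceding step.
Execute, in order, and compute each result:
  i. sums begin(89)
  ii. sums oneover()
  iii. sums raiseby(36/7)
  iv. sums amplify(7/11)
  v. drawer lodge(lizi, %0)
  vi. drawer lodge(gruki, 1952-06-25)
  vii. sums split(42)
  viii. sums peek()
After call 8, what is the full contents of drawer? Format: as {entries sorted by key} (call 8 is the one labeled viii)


I use sums begin on x=89, → 89.
I try sums oneover(), giving 1/89.
Using sums raiseby on x=36/7: 3211/623.
Now I run sums amplify on x=7/11, which returns 3211/979.
Next I call drawer lodge on k=lizi, v=%0, and get nil.
Now I run drawer lodge on k=gruki, v=1952-06-25, and observe nil.
Next I call sums split on x=42, — result: 3211/41118.
Invoking sums peek(), which returns 3211/41118.

Answer: {gruki=1952-06-25, lizi=3211/979}


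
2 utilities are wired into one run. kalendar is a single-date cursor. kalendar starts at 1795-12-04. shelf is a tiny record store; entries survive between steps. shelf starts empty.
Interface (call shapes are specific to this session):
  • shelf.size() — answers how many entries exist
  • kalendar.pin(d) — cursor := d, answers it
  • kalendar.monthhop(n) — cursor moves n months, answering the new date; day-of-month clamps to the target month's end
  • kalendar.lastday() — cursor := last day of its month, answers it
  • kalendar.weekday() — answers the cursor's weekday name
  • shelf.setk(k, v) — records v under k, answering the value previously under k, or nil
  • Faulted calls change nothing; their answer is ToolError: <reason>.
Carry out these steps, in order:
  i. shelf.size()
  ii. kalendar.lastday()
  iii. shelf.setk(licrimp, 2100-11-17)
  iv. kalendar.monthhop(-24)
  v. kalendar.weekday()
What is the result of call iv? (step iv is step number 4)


Answer: 1793-12-31

Derivation:
;; 1. size() == 0
;; 2. lastday() == 1795-12-31
;; 3. setk(k→licrimp, v→2100-11-17) == nil
;; 4. monthhop(n→-24) == 1793-12-31
;; 5. weekday() == Tuesday


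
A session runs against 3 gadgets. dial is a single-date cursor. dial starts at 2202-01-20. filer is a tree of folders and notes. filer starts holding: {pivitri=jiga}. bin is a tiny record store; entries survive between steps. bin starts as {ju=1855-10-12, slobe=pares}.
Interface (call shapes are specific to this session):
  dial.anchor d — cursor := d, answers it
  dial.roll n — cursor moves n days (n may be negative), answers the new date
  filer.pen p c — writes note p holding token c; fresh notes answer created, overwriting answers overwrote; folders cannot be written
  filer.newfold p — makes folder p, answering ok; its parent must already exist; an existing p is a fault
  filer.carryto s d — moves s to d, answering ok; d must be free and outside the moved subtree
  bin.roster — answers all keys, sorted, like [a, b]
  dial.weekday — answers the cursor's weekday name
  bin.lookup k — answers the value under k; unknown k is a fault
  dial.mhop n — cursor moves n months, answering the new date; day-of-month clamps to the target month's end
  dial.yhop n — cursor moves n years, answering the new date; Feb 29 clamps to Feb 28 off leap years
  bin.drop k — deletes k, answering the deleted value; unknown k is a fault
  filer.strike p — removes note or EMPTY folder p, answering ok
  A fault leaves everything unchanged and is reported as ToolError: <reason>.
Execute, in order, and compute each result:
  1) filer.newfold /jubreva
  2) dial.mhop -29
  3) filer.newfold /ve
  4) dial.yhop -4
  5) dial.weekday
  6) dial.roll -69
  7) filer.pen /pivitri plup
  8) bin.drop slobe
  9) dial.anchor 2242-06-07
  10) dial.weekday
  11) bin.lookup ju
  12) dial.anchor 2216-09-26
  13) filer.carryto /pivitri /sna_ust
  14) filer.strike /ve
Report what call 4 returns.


==> filer.newfold(/jubreva)
<== ok
==> dial.mhop(-29)
<== 2199-08-20
==> filer.newfold(/ve)
<== ok
==> dial.yhop(-4)
<== 2195-08-20
==> dial.weekday()
<== Thursday
==> dial.roll(-69)
<== 2195-06-12
==> filer.pen(/pivitri, plup)
<== overwrote
==> bin.drop(slobe)
<== pares
==> dial.anchor(2242-06-07)
<== 2242-06-07
==> dial.weekday()
<== Tuesday
==> bin.lookup(ju)
<== 1855-10-12
==> dial.anchor(2216-09-26)
<== 2216-09-26
==> filer.carryto(/pivitri, /sna_ust)
<== ok
==> filer.strike(/ve)
<== ok

Answer: 2195-08-20


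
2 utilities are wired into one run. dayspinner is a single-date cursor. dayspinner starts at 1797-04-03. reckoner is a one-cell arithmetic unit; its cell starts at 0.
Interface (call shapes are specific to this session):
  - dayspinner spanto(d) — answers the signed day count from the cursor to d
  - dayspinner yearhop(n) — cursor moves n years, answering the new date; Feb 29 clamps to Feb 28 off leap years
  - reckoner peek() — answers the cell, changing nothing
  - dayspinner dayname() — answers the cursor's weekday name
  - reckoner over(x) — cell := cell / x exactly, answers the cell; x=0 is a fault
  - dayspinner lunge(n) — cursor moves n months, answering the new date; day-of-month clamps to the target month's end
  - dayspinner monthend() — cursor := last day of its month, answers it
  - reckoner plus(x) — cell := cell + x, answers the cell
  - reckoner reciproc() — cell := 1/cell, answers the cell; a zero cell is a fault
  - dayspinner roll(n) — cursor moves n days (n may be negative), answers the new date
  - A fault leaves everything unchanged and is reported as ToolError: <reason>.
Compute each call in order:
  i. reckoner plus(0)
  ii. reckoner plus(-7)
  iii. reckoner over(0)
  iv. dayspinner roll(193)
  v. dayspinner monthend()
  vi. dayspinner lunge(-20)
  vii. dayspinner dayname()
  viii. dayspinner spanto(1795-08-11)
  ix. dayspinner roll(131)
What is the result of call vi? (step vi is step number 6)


Do: reckoner plus[x: 0]
See: 0
Do: reckoner plus[x: -7]
See: -7
Do: reckoner over[x: 0]
See: ToolError: division by zero
Do: dayspinner roll[n: 193]
See: 1797-10-13
Do: dayspinner monthend[]
See: 1797-10-31
Do: dayspinner lunge[n: -20]
See: 1796-02-29
Do: dayspinner dayname[]
See: Monday
Do: dayspinner spanto[d: 1795-08-11]
See: -202
Do: dayspinner roll[n: 131]
See: 1796-07-09

Answer: 1796-02-29


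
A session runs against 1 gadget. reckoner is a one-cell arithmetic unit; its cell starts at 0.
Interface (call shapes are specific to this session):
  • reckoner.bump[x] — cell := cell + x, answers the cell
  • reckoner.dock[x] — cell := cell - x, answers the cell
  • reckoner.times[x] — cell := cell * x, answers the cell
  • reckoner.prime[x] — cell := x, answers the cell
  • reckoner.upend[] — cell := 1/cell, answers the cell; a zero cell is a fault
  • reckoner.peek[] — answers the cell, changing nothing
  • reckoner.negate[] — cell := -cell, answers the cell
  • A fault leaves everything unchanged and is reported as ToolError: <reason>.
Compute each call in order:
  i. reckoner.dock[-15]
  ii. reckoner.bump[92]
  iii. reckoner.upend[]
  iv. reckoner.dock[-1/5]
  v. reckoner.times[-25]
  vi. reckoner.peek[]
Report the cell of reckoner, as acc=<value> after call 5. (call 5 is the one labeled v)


Next I call reckoner.dock on x→-15, — result: 15.
I try reckoner.bump on x→92: 107.
I invoke reckoner.upend(), and get 1/107.
Then reckoner.dock on x→-1/5, — result: 112/535.
I invoke reckoner.times on x→-25, giving -560/107.
I invoke reckoner.peek(), which returns -560/107.

Answer: acc=-560/107


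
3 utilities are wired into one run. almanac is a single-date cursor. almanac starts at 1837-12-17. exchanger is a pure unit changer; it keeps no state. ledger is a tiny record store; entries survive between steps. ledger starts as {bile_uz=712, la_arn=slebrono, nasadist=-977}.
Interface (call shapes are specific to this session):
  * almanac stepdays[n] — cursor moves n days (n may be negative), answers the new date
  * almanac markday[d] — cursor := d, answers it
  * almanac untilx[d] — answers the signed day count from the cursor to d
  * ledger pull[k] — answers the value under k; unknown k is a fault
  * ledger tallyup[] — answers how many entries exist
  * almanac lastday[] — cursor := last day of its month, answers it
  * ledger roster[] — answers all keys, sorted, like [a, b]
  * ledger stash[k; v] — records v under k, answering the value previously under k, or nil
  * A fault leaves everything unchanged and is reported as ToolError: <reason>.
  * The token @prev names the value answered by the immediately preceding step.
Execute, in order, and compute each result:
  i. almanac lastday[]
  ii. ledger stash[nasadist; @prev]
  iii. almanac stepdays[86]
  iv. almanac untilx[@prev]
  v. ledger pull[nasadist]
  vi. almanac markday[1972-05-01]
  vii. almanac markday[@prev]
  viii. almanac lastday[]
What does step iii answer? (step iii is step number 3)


Answer: 1838-03-27

Derivation:
% almanac lastday() : 1837-12-31
% ledger stash(nasadist, @prev) : -977
% almanac stepdays(86) : 1838-03-27
% almanac untilx(@prev) : 0
% ledger pull(nasadist) : 1837-12-31
% almanac markday(1972-05-01) : 1972-05-01
% almanac markday(@prev) : 1972-05-01
% almanac lastday() : 1972-05-31


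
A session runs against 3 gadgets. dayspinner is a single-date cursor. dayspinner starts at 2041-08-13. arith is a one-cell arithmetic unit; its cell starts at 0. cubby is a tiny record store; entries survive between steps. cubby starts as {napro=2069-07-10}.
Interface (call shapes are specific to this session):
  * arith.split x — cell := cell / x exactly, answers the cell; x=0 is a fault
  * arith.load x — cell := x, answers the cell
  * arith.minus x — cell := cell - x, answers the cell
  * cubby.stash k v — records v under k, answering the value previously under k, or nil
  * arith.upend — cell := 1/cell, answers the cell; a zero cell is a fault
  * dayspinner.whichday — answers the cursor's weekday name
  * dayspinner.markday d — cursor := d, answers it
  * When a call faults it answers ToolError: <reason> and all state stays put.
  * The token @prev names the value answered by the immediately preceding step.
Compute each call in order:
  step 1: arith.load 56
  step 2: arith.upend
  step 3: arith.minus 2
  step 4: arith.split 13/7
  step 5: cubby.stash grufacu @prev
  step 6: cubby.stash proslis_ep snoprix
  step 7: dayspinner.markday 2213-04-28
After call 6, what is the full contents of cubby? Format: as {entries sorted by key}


I call arith.load with x: 56, and get 56.
Calling arith.upend, — result: 1/56.
Then arith.minus with x: 2, yielding -111/56.
Invoking arith.split with x: 13/7, → -111/104.
Invoking cubby.stash with k: grufacu, v: @prev: nil.
I run cubby.stash with k: proslis_ep, v: snoprix, which returns nil.
Now I run dayspinner.markday with d: 2213-04-28, → 2213-04-28.

Answer: {grufacu=-111/104, napro=2069-07-10, proslis_ep=snoprix}


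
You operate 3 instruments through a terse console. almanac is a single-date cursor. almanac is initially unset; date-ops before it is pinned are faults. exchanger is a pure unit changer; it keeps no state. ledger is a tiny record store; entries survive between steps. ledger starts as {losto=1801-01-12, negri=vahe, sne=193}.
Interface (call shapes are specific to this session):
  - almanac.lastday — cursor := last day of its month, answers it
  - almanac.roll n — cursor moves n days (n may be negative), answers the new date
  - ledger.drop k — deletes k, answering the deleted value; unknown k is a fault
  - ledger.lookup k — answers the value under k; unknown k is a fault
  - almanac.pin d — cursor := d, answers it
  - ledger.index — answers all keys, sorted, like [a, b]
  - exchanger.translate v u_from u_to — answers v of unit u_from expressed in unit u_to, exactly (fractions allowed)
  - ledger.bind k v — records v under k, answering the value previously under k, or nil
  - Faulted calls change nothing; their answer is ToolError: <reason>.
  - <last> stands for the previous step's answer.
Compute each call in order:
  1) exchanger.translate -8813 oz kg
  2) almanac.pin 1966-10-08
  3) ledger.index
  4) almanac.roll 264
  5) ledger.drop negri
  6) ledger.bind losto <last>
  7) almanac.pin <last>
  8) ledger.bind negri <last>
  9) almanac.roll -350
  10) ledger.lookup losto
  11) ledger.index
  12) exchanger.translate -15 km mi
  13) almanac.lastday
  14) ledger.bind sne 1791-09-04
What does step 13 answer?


Answer: 1800-01-31

Derivation:
CALL exchanger.translate[v=-8813; u_from=oz; u_to=kg]
RET  -399750955681/1600000000
CALL almanac.pin[d=1966-10-08]
RET  1966-10-08
CALL ledger.index[]
RET  [losto, negri, sne]
CALL almanac.roll[n=264]
RET  1967-06-29
CALL ledger.drop[k=negri]
RET  vahe
CALL ledger.bind[k=losto; v=<last>]
RET  1801-01-12
CALL almanac.pin[d=<last>]
RET  1801-01-12
CALL ledger.bind[k=negri; v=<last>]
RET  nil
CALL almanac.roll[n=-350]
RET  1800-01-27
CALL ledger.lookup[k=losto]
RET  vahe
CALL ledger.index[]
RET  [losto, negri, sne]
CALL exchanger.translate[v=-15; u_from=km; u_to=mi]
RET  -78125/8382
CALL almanac.lastday[]
RET  1800-01-31
CALL ledger.bind[k=sne; v=1791-09-04]
RET  193


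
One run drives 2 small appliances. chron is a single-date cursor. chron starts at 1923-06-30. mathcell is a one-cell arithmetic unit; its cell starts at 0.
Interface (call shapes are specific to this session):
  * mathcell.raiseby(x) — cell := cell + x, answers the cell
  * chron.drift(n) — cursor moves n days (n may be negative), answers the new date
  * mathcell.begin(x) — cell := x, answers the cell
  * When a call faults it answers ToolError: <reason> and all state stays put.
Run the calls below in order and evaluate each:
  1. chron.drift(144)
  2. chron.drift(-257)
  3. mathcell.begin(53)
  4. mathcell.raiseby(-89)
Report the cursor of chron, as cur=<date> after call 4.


Answer: cur=1923-03-09

Derivation:
$ chron.drift n: 144
  1923-11-21
$ chron.drift n: -257
  1923-03-09
$ mathcell.begin x: 53
  53
$ mathcell.raiseby x: -89
  -36


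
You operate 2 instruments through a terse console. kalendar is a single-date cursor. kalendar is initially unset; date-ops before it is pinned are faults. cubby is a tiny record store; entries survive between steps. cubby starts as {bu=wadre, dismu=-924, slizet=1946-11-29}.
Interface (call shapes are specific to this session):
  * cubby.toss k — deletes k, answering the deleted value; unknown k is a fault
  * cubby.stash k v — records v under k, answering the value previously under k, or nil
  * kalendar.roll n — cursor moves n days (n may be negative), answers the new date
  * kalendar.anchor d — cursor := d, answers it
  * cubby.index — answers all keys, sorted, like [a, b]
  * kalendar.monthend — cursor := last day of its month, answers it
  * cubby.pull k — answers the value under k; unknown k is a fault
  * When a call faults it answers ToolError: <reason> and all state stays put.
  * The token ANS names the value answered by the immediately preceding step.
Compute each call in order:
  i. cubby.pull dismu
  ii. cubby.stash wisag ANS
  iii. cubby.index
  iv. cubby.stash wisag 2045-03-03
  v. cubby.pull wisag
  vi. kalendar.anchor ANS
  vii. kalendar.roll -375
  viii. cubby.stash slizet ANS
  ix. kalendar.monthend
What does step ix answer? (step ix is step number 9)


Answer: 2044-02-29

Derivation:
> cubby.pull k→dismu
= -924
> cubby.stash k→wisag v→ANS
= nil
> cubby.index
= [bu, dismu, slizet, wisag]
> cubby.stash k→wisag v→2045-03-03
= -924
> cubby.pull k→wisag
= 2045-03-03
> kalendar.anchor d→ANS
= 2045-03-03
> kalendar.roll n→-375
= 2044-02-22
> cubby.stash k→slizet v→ANS
= 1946-11-29
> kalendar.monthend
= 2044-02-29


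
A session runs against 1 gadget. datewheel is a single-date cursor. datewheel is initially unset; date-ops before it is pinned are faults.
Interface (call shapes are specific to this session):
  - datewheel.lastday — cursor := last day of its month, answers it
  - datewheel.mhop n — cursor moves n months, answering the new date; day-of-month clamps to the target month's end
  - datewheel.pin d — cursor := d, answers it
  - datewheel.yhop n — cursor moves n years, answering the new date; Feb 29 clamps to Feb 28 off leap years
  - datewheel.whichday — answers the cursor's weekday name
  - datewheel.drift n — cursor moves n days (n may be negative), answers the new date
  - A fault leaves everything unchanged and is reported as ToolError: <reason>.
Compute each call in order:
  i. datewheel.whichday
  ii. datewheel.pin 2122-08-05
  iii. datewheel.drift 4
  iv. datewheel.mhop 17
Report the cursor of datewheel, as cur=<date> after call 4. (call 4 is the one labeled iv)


Answer: cur=2124-01-09

Derivation:
Next I call datewheel.whichday, and get ToolError: no date set.
Then datewheel.pin passing d: 2122-08-05, → 2122-08-05.
I run datewheel.drift passing n: 4, → 2122-08-09.
Now I run datewheel.mhop passing n: 17, giving 2124-01-09.


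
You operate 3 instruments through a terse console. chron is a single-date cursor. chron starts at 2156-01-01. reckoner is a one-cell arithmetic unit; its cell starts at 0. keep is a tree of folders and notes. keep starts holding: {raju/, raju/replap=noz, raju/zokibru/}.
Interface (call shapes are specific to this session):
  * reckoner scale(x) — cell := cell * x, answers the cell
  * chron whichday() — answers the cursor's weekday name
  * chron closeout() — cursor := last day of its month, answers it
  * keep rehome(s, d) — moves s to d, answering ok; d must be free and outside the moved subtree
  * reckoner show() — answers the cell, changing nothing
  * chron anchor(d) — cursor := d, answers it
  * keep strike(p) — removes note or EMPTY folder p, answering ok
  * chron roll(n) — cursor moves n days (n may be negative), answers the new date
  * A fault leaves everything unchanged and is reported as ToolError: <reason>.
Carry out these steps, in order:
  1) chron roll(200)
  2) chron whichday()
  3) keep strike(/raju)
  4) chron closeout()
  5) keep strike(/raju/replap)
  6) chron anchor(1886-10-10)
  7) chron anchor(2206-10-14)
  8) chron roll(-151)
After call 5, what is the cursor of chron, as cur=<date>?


> chron roll n: 200
  2156-07-19
> chron whichday
  Monday
> keep strike p: /raju
  ToolError: not empty
> chron closeout
  2156-07-31
> keep strike p: /raju/replap
  ok
> chron anchor d: 1886-10-10
  1886-10-10
> chron anchor d: 2206-10-14
  2206-10-14
> chron roll n: -151
  2206-05-16

Answer: cur=2156-07-31


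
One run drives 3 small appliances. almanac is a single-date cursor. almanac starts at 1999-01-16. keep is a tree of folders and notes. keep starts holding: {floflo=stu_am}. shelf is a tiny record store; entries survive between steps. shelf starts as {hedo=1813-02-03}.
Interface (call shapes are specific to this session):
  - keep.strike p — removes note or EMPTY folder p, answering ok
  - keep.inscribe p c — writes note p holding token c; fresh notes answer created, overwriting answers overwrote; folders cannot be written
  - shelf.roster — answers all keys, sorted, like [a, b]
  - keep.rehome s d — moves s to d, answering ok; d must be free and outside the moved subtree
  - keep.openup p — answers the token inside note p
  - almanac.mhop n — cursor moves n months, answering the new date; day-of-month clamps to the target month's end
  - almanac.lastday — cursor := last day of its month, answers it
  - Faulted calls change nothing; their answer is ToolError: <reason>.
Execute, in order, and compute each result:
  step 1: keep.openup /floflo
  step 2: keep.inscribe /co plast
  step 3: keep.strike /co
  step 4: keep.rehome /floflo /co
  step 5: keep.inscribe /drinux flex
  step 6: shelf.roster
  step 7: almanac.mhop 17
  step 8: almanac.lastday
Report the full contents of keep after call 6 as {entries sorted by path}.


$ keep.openup p=/floflo
= stu_am
$ keep.inscribe p=/co c=plast
= created
$ keep.strike p=/co
= ok
$ keep.rehome s=/floflo d=/co
= ok
$ keep.inscribe p=/drinux c=flex
= created
$ shelf.roster
= [hedo]
$ almanac.mhop n=17
= 2000-06-16
$ almanac.lastday
= 2000-06-30

Answer: {co=stu_am, drinux=flex}


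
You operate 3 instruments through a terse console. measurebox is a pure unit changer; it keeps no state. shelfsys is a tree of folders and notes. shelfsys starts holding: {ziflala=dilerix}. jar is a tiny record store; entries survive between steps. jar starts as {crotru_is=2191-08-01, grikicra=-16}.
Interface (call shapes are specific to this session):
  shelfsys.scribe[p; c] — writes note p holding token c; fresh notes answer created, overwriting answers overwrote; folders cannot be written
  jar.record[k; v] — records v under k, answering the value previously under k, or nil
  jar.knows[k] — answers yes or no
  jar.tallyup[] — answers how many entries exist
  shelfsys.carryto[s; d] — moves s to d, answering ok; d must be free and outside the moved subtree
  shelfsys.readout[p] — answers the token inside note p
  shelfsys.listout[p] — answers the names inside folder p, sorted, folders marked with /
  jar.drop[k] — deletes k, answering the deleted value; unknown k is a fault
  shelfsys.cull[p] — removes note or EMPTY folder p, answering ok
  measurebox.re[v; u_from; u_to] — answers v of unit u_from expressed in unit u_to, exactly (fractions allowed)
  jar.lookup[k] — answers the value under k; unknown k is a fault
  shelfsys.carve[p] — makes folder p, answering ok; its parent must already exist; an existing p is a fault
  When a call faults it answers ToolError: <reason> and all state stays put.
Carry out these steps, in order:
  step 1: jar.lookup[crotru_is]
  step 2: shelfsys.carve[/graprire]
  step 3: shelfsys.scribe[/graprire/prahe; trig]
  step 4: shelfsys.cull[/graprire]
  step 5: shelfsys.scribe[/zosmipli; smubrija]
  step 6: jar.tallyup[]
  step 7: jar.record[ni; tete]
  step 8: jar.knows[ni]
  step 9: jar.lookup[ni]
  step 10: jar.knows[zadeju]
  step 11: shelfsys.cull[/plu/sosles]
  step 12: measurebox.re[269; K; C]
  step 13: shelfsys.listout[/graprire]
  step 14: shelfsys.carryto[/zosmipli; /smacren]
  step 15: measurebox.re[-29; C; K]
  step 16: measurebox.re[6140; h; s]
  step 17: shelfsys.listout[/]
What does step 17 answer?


! jar.lookup(k→crotru_is) => 2191-08-01
! shelfsys.carve(p→/graprire) => ok
! shelfsys.scribe(p→/graprire/prahe, c→trig) => created
! shelfsys.cull(p→/graprire) => ToolError: not empty
! shelfsys.scribe(p→/zosmipli, c→smubrija) => created
! jar.tallyup() => 2
! jar.record(k→ni, v→tete) => nil
! jar.knows(k→ni) => yes
! jar.lookup(k→ni) => tete
! jar.knows(k→zadeju) => no
! shelfsys.cull(p→/plu/sosles) => ToolError: not found
! measurebox.re(v→269, u_from→K, u_to→C) => -83/20
! shelfsys.listout(p→/graprire) => [prahe]
! shelfsys.carryto(s→/zosmipli, d→/smacren) => ok
! measurebox.re(v→-29, u_from→C, u_to→K) => 4883/20
! measurebox.re(v→6140, u_from→h, u_to→s) => 22104000
! shelfsys.listout(p→/) => [graprire/, smacren, ziflala]

Answer: [graprire/, smacren, ziflala]


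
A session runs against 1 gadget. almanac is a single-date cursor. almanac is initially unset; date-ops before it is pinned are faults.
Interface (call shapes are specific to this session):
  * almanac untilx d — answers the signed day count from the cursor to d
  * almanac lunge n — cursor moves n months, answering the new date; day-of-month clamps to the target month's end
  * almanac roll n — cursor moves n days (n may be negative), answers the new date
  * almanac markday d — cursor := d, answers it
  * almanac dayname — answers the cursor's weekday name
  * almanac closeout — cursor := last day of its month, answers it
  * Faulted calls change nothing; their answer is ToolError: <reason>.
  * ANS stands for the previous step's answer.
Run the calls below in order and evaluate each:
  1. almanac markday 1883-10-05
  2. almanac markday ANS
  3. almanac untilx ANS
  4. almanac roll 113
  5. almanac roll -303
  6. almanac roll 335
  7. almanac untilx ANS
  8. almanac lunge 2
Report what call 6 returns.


Step: almanac markday[d=1883-10-05]
Result: 1883-10-05
Step: almanac markday[d=ANS]
Result: 1883-10-05
Step: almanac untilx[d=ANS]
Result: 0
Step: almanac roll[n=113]
Result: 1884-01-26
Step: almanac roll[n=-303]
Result: 1883-03-29
Step: almanac roll[n=335]
Result: 1884-02-27
Step: almanac untilx[d=ANS]
Result: 0
Step: almanac lunge[n=2]
Result: 1884-04-27

Answer: 1884-02-27


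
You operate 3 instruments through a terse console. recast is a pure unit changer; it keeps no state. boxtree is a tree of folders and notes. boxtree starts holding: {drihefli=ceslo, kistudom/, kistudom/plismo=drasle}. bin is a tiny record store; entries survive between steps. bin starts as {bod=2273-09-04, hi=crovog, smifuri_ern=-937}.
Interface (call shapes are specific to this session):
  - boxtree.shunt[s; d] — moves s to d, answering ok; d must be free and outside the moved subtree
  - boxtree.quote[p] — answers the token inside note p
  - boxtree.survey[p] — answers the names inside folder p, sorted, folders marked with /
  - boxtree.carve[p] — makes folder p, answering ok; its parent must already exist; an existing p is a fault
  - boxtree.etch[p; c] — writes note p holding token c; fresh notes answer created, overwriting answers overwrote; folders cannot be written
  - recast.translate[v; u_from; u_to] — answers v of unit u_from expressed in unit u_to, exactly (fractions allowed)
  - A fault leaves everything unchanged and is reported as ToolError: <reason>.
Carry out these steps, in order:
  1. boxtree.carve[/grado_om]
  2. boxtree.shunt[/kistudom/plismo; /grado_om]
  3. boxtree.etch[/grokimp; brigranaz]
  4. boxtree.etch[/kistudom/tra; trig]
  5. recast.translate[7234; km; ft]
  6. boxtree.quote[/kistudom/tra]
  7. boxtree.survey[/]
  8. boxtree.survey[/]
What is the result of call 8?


Answer: [drihefli, grado_om/, grokimp, kistudom/]

Derivation:
$ carve p='/grado_om'
  ok
$ shunt s='/kistudom/plismo' d='/grado_om'
  ToolError: exists
$ etch p='/grokimp' c='brigranaz'
  created
$ etch p='/kistudom/tra' c='trig'
  created
$ translate v='7234' u_from='km' u_to='ft'
  9042500000/381
$ quote p='/kistudom/tra'
  trig
$ survey p='/'
  [drihefli, grado_om/, grokimp, kistudom/]
$ survey p='/'
  [drihefli, grado_om/, grokimp, kistudom/]


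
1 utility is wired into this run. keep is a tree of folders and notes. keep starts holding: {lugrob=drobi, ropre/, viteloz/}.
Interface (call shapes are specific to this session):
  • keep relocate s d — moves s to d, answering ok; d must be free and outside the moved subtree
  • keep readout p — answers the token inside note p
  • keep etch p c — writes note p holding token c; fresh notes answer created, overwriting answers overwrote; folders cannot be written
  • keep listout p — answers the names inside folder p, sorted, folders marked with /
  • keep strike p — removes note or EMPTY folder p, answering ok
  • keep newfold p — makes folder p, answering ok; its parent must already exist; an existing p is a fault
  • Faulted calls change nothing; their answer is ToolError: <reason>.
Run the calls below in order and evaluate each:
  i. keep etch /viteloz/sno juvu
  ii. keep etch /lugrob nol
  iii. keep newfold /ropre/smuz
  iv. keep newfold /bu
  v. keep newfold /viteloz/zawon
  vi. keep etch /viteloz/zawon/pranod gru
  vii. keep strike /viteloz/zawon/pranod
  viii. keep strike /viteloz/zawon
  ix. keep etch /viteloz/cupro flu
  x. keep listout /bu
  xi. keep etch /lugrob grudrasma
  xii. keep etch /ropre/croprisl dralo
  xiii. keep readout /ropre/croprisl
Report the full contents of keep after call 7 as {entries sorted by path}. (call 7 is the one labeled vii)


I call keep etch passing /viteloz/sno, juvu, and get created.
I try keep etch passing /lugrob, nol, and get overwrote.
Next I call keep newfold passing /ropre/smuz: ok.
I try keep newfold passing /bu, and see ok.
Next I call keep newfold passing /viteloz/zawon, and get ok.
I run keep etch passing /viteloz/zawon/pranod, gru: created.
I use keep strike passing /viteloz/zawon/pranod, → ok.
Invoking keep strike passing /viteloz/zawon: ok.
I use keep etch passing /viteloz/cupro, flu, — result: created.
I run keep listout passing /bu, and observe [].
Invoking keep etch passing /lugrob, grudrasma, and get overwrote.
I invoke keep etch passing /ropre/croprisl, dralo, and see created.
I call keep readout passing /ropre/croprisl, — result: dralo.

Answer: {bu/, lugrob=nol, ropre/, ropre/smuz/, viteloz/, viteloz/sno=juvu, viteloz/zawon/}
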